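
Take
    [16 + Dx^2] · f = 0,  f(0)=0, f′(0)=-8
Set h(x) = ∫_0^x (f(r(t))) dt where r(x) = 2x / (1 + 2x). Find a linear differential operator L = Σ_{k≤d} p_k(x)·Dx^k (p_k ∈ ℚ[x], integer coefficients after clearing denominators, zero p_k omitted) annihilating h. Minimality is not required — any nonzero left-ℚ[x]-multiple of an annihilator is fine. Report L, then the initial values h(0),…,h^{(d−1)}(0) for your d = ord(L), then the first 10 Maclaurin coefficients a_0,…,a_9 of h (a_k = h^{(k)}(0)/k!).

L = 64·Dx + (4 + 24·x + 48·x^2 + 32·x^3)·Dx^2 + (1 + 8·x + 24·x^2 + 32·x^3 + 16·x^4)·Dx^3  (order 3).
h: a_k = 0, 0, -8, 32/3, 80/3, -896/5, 24704/45, -7680/7, 315008/315, 1288192/405, …
ICs: h(0) = 0, h′(0) = 0, h′′(0) = -16.

f: a_k = 0, -8, 0, 64/3, 0, -256/15, 0, 2048/315, 0, -4096/2835, …
Substitute x→r, Dx→(1/r')Dx; clear ⇒ L₀.
h=∫₀ˣh₀: take L = L₀·Dx.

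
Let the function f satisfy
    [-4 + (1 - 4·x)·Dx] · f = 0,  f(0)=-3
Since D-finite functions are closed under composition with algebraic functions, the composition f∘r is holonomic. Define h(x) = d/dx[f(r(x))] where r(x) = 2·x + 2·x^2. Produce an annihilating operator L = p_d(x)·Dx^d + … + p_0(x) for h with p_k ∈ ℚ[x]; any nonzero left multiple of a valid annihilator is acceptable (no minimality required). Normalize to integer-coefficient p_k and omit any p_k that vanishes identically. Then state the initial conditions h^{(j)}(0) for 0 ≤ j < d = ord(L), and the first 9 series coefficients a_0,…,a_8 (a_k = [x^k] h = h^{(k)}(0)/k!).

L = (18 + 48·x + 48·x^2) + (-1 + 6·x + 24·x^2 + 16·x^3)·Dx  (order 1).
h: a_k = -24, -432, -5760, -68352, -760320, -8119296, -84295680, -857309184, -8582823936, …
ICs: h(0) = -24.

f: a_k = -3, -12, -48, -192, -768, -3072, -12288, -49152, -196608, …
f∘r: x↦r, Dx↦Dx/r' in L_f ⇒ L₀.
Differentiate: ansatz ord ≤ ord L₀ ⇒ L.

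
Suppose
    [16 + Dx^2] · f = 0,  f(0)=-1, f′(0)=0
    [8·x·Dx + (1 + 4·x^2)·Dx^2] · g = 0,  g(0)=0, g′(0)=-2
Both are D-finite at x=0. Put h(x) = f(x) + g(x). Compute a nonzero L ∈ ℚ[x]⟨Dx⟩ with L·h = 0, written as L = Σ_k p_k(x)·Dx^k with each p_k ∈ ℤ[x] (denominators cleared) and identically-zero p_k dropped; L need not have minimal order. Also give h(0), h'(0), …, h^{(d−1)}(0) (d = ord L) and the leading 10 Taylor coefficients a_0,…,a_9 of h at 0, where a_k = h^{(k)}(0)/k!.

f: a_k = -1, 0, 8, 0, -32/3, 0, 256/45, 0, -512/315, 0, …
g: a_k = 0, -2, 0, 8/3, 0, -32/5, 0, 128/7, 0, -512/9, …
h₀=f+g: left-lcm gives L₀, ord ≤ 4.
L = (-512·x + 5120·x^3 + 4096·x^5)·Dx + (16 + 512·x^2 + 2304·x^4 + 2048·x^6)·Dx^2 + (-32·x + 320·x^3 + 256·x^5)·Dx^3 + (1 + 32·x^2 + 144·x^4 + 128·x^6)·Dx^4  (order 4).
h: a_k = -1, -2, 8, 8/3, -32/3, -32/5, 256/45, 128/7, -512/315, -512/9, …
ICs: h(0) = -1, h′(0) = -2, h′′(0) = 16, h′′′(0) = 16.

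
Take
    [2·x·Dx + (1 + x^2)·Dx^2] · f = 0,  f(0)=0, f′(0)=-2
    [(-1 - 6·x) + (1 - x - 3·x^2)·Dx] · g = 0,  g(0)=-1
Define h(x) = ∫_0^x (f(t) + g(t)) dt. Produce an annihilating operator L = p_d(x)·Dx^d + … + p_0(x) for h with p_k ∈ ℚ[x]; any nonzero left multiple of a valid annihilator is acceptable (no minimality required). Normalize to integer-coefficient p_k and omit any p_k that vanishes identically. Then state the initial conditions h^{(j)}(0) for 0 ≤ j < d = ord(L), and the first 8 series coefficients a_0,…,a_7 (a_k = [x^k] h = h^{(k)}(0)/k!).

f: a_k = 0, -2, 0, 2/3, 0, -2/5, 0, 2/7, …
g: a_k = -1, -1, -4, -7, -19, -40, -97, -217, …
f+g: L₀ = lclm(L_f,L_g), ord ≤ 2+1.
h=∫₀ˣh₀: take L = L₀·Dx.
L = (8 - 32·x - 300·x^2 - 504·x^3 - 1134·x^4 - 162·x^6)·Dx^2 + (-22 - 148·x - 184·x^2 - 576·x^3 - 441·x^4 - 918·x^5 - 27·x^6 - 162·x^7)·Dx^3 + (4 + 6·x + 18·x^2 - 60·x^3 - 85·x^4 - 75·x^5 - 126·x^6 - 9·x^7 - 27·x^8)·Dx^4  (order 4).
h: a_k = 0, -1, -3/2, -4/3, -19/12, -19/5, -101/15, -97/7, …
ICs: h(0) = 0, h′(0) = -1, h′′(0) = -3, h′′′(0) = -8.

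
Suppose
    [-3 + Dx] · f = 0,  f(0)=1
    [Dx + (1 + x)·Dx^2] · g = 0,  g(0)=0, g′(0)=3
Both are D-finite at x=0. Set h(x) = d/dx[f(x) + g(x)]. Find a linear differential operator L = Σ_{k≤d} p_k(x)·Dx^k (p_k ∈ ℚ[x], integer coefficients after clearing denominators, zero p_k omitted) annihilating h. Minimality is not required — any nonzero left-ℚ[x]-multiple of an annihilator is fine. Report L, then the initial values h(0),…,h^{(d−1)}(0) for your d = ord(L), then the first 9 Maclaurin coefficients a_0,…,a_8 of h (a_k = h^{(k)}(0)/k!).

f: a_k = 1, 3, 9/2, 9/2, 27/8, 81/40, 81/80, 243/560, 729/4480, …
g: a_k = 0, 3, -3/2, 1, -3/4, 3/5, -1/2, 3/7, -3/8, …
Sum ⇒ L₀ = lclm(L_f,L_g) in ℚ(x)⟨Dx⟩.
h₀' ⇒ L via d/dx closure of L₀.
L = (-15 - 9·x) + (-7 - 18·x - 9·x^2)·Dx + (4 + 7·x + 3·x^2)·Dx^2  (order 2).
h: a_k = 6, 6, 33/2, 21/2, 105/8, 123/40, 483/80, -951/560, 15627/4480, …
ICs: h(0) = 6, h′(0) = 6.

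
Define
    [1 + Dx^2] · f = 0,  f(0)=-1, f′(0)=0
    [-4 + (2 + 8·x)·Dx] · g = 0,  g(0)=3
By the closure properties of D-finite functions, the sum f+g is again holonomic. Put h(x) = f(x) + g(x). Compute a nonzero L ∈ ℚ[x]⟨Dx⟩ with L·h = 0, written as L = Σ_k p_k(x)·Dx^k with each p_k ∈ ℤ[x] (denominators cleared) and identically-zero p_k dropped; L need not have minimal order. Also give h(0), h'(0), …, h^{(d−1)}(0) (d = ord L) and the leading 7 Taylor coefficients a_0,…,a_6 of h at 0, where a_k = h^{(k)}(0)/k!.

f: a_k = -1, 0, 1/2, 0, -1/24, 0, 1/720, …
g: a_k = 3, 6, -6, 12, -30, 84, -252, …
Weyl lclm of L_f,L_g ⇒ L₀ (ord ≤ 3).
L = (-26 - 16·x - 32·x^2) + (-3 - 4·x + 48·x^2 + 64·x^3)·Dx + (-26 - 16·x - 32·x^2)·Dx^2 + (-3 - 4·x + 48·x^2 + 64·x^3)·Dx^3  (order 3).
h: a_k = 2, 6, -11/2, 12, -721/24, 84, -181439/720, …
ICs: h(0) = 2, h′(0) = 6, h′′(0) = -11.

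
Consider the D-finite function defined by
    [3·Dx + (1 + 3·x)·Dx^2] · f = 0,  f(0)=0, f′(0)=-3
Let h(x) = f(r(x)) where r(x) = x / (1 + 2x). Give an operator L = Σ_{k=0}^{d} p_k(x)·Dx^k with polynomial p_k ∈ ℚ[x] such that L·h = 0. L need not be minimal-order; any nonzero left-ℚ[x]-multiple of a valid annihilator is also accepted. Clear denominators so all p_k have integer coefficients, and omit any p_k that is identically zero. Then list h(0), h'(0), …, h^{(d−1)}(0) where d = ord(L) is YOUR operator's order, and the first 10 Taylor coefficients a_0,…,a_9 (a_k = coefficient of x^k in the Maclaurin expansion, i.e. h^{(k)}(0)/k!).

f: a_k = 0, -3, 9/2, -9, 81/4, -243/5, 243/2, -2187/7, 6561/8, -2187, …
Change of var in L_f (x↦r) gives L₀.
L = (7 + 20·x)·Dx + (1 + 7·x + 10·x^2)·Dx^2  (order 2).
h: a_k = 0, -3, 21/2, -39, 609/4, -3093/5, 5187/2, -77997/7, 390369/8, -216957, …
ICs: h(0) = 0, h′(0) = -3.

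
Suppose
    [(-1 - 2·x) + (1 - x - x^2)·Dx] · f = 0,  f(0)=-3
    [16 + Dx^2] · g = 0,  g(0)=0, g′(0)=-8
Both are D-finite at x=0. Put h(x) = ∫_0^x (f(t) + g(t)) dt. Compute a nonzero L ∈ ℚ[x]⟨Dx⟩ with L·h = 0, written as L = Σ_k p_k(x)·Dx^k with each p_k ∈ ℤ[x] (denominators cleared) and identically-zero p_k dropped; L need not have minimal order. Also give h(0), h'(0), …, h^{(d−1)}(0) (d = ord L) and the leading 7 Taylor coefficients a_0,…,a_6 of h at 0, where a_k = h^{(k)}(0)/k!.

f: a_k = -3, -3, -6, -9, -15, -24, -39, …
g: a_k = 0, -8, 0, 64/3, 0, -256/15, 0, …
L₀ := lclm(L_f,L_g); ord L₀ ≤ 1+2.
∫: right-multiply L₀ by Dx.
L = (272 + 384·x - 352·x^2 + 192·x^3 + 640·x^4 + 256·x^5)·Dx + (-160 + 368·x + 32·x^2 - 544·x^3 + 48·x^4 + 384·x^5 + 128·x^6)·Dx^2 + (17 + 24·x - 22·x^2 + 12·x^3 + 40·x^4 + 16·x^5)·Dx^3 + (-10 + 23·x + 2·x^2 - 34·x^3 + 3·x^4 + 24·x^5 + 8·x^6)·Dx^4  (order 4).
h: a_k = 0, -3, -11/2, -2, 37/12, -3, -308/45, …
ICs: h(0) = 0, h′(0) = -3, h′′(0) = -11, h′′′(0) = -12.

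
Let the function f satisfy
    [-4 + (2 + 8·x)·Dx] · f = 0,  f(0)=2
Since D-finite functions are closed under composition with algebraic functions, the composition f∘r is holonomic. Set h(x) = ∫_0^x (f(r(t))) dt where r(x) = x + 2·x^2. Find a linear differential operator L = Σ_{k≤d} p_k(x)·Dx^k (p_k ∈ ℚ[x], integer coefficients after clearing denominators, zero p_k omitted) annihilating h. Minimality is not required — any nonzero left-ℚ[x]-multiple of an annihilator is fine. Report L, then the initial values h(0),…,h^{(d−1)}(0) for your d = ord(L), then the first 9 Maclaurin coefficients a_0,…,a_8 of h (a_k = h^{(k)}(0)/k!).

f: a_k = 2, 4, -4, 8, -20, 56, -168, 528, -1716, …
Change of var in L_f (x↦r) gives L₀.
h=∫h₀ ⇒ L = L₀·Dx.
L = (-2 - 8·x)·Dx + (1 + 4·x + 8·x^2)·Dx^2  (order 2).
h: a_k = 0, 2, 2, 4/3, -2, 12/5, -4/3, -24/7, 14, …
ICs: h(0) = 0, h′(0) = 2.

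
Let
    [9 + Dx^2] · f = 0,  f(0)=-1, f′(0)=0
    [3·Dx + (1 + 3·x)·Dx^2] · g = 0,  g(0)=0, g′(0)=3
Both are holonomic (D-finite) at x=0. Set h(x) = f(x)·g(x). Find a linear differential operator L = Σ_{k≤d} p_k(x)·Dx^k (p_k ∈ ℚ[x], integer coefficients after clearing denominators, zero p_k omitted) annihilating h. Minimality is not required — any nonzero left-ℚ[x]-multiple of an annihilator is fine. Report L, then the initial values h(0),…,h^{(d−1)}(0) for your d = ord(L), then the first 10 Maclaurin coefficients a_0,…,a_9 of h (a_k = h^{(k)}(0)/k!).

L = (-81 + 486·x + 4617·x^2 + 11664·x^3 + 8748·x^4) + (36 + 540·x + 1944·x^2 + 1944·x^3)·Dx + (180·x + 1134·x^2 + 2592·x^3 + 1944·x^4)·Dx^2 + (4 + 60·x + 216·x^2 + 216·x^3)·Dx^3 + (1 + 14·x + 69·x^2 + 144·x^3 + 108·x^4)·Dx^4  (order 4).
h: a_k = 0, -3, 9/2, 9/2, 0, -729/40, 729/16, -67797/560, 26973/80, -839079/896, …
ICs: h(0) = 0, h′(0) = -3, h′′(0) = 9, h′′′(0) = 27.

f: a_k = -1, 0, 9/2, 0, -27/8, 0, 81/80, 0, -729/4480, 0, …
g: a_k = 0, 3, -9/2, 9, -81/4, 243/5, -243/2, 2187/7, -6561/8, 2187, …
Product ⇒ symmetric product L₀, ord ≤ 4.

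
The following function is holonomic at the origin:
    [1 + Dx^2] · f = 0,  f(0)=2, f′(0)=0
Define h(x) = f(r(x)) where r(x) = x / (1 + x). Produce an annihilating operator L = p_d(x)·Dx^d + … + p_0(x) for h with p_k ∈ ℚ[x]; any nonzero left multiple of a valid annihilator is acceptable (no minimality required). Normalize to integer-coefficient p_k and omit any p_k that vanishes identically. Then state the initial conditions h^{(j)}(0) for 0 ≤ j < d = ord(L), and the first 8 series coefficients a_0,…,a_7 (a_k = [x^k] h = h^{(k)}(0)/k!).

L = 1 + (2 + 6·x + 6·x^2 + 2·x^3)·Dx + (1 + 4·x + 6·x^2 + 4·x^3 + x^4)·Dx^2  (order 2).
h: a_k = 2, 0, -1, 2, -35/12, 11/3, -1501/360, 87/20, …
ICs: h(0) = 2, h′(0) = 0.

f: a_k = 2, 0, -1, 0, 1/12, 0, -1/360, 0, …
Change of var in L_f (x↦r) gives L₀.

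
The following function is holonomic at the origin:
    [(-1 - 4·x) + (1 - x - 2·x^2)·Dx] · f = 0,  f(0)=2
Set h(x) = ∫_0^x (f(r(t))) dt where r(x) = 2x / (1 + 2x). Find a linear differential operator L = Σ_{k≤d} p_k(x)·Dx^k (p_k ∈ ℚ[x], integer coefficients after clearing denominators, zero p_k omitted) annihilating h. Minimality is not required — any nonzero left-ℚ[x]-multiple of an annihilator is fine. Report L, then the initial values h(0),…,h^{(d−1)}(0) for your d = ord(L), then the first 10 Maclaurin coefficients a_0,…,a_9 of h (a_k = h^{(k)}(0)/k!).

f: a_k = 2, 2, 6, 10, 22, 42, 86, 170, 342, 682, …
h₀=f(r): pull back L_f along r ⇒ L₀.
h=∫h₀ ⇒ L = L₀·Dx.
L = (2 + 20·x)·Dx + (-1 - 4·x + 4·x^2 + 16·x^3)·Dx^2  (order 2).
h: a_k = 0, 2, 2, 16/3, 0, 128/5, -128/3, 1536/7, -640, 22528/9, …
ICs: h(0) = 0, h′(0) = 2.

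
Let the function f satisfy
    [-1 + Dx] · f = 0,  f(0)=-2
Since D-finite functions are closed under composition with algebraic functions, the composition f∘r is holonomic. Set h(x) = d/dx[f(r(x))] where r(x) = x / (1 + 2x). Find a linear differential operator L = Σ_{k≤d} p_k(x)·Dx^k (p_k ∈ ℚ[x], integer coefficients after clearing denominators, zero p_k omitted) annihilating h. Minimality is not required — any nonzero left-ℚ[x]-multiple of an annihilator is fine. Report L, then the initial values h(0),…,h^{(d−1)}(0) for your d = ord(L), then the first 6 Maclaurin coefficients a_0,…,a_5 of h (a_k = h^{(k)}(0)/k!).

f: a_k = -2, -2, -1, -1/3, -1/12, -1/60, …
L₀ from L_f via x↦r, Dx↦r'^{-1}Dx.
Differentiate: ansatz ord ≤ ord L₀ ⇒ L.
L = (-3 - 8·x) + (-1 - 4·x - 4·x^2)·Dx  (order 1).
h: a_k = -2, 6, -13, 71/3, -147/4, 2699/60, …
ICs: h(0) = -2.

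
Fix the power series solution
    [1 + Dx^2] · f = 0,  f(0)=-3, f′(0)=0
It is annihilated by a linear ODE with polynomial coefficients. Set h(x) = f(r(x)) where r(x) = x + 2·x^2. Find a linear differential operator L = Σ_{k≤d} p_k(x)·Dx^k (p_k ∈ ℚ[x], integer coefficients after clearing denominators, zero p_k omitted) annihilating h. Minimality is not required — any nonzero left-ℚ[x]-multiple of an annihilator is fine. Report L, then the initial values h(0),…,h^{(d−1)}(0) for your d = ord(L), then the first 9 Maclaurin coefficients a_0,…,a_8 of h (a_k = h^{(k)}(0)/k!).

f: a_k = -3, 0, 3/2, 0, -1/8, 0, 1/240, 0, -1/13440, …
L₀ from L_f via x↦r, Dx↦r'^{-1}Dx.
L = (1 + 12·x + 48·x^2 + 64·x^3) - 4·Dx + (1 + 4·x)·Dx^2  (order 2).
h: a_k = -3, 0, 3/2, 6, 47/8, -1, -719/240, -79/20, -23521/13440, …
ICs: h(0) = -3, h′(0) = 0.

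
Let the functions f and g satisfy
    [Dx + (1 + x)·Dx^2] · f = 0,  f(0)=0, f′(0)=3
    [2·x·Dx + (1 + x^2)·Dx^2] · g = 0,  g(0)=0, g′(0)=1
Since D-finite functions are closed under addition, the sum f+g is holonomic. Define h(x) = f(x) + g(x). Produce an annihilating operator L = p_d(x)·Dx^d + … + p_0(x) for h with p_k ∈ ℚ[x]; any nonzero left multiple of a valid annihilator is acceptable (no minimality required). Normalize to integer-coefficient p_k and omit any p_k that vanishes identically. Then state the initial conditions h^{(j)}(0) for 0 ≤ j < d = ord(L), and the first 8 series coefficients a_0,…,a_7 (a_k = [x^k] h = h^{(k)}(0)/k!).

f: a_k = 0, 3, -3/2, 1, -3/4, 3/5, -1/2, 3/7, …
g: a_k = 0, 1, 0, -1/3, 0, 1/5, 0, -1/7, …
Sum ⇒ L₀ = lclm(L_f,L_g) in ℚ(x)⟨Dx⟩.
L = (-2 - 6·x + 6·x^2 + 2·x^3)·Dx + (-4 - 4·x + 12·x^3 + 4·x^4)·Dx^2 + (-1 + x + 2·x^2 + 2·x^3 + 3·x^4 + x^5)·Dx^3  (order 3).
h: a_k = 0, 4, -3/2, 2/3, -3/4, 4/5, -1/2, 2/7, …
ICs: h(0) = 0, h′(0) = 4, h′′(0) = -3.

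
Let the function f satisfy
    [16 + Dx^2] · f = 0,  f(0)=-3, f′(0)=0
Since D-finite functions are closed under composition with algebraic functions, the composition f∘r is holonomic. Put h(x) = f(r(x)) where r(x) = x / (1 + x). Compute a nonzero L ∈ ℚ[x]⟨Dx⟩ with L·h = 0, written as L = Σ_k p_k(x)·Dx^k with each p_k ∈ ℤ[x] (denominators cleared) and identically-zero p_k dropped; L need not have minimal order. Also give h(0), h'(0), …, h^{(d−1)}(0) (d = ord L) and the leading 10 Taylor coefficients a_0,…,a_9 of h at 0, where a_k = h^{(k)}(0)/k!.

L = 16 + (2 + 6·x + 6·x^2 + 2·x^3)·Dx + (1 + 4·x + 6·x^2 + 4·x^3 + x^4)·Dx^2  (order 2).
h: a_k = -3, 0, 24, -48, 40, 32, -2744/15, 1968/5, -12568/21, 71744/105, …
ICs: h(0) = -3, h′(0) = 0.

f: a_k = -3, 0, 24, 0, -32, 0, 256/15, 0, -512/105, 0, …
Substitute x→r, Dx→(1/r')Dx; clear ⇒ L₀.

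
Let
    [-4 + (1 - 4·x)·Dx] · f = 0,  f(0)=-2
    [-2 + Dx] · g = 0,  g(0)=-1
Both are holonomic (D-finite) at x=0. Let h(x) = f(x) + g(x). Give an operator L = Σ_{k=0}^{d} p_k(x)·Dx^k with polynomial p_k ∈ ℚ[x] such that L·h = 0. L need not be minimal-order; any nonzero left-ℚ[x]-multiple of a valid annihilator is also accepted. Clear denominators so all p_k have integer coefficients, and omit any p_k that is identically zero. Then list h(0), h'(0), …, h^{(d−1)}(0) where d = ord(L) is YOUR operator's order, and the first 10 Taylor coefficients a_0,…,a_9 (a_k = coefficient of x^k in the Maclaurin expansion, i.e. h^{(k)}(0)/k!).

f: a_k = -2, -8, -32, -128, -512, -2048, -8192, -32768, -131072, -524288, …
g: a_k = -1, -2, -2, -4/3, -2/3, -4/15, -4/45, -8/315, -2/315, -4/2835, …
L₀ := lclm(L_f,L_g); ord L₀ ≤ 1+1.
L = (-24 - 32·x) + (14 + 16·x - 32·x^2)·Dx + (-1 + 16·x^2)·Dx^2  (order 2).
h: a_k = -3, -10, -34, -388/3, -1538/3, -30724/15, -368644/45, -10321928/315, -41287682/315, -1486356484/2835, …
ICs: h(0) = -3, h′(0) = -10.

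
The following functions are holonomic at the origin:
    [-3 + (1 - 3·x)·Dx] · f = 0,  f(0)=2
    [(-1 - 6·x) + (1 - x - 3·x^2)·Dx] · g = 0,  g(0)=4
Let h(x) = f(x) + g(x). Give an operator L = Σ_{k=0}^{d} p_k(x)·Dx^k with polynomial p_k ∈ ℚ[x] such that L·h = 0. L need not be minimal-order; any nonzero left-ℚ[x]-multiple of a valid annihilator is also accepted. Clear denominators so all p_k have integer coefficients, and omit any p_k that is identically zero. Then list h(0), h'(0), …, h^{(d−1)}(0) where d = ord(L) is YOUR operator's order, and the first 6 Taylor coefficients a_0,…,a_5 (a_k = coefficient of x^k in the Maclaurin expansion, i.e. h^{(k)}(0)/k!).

f: a_k = 2, 6, 18, 54, 162, 486, …
g: a_k = 4, 4, 16, 28, 76, 160, …
h₀=f+g: left-lcm gives L₀, ord ≤ 2.
L = (6 - 108·x + 162·x^2 - 162·x^3) + (10 - 6·x - 108·x^2 + 270·x^3 - 324·x^4)·Dx + (-2 + 14·x - 33·x^2 + 18·x^3 + 54·x^4 - 81·x^5)·Dx^2  (order 2).
h: a_k = 6, 10, 34, 82, 238, 646, …
ICs: h(0) = 6, h′(0) = 10.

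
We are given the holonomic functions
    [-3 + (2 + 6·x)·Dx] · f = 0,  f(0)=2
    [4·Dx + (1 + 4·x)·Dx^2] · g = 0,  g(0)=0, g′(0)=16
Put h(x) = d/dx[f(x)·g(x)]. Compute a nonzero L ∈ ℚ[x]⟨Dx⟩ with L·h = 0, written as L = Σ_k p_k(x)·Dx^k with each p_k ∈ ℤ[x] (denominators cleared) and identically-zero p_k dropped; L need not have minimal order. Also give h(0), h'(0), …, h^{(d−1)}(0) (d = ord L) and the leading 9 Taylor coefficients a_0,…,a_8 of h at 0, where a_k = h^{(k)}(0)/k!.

f: a_k = 2, 3, -9/4, 27/8, -405/64, 1701/128, -15309/512, 72171/1024, -2814669/16384, …
g: a_k = 0, 16, -32, 256/3, -256, 4096/5, -8192/3, 65536/7, -32768, …
Product ⇒ symmetric product L₀, ord ≤ 2.
Differentiate: ansatz ord ≤ ord L₀ ⇒ L.
L = (-33 + 72·x + 432·x^2) + (-4 + 324·x + 2160·x^2 + 3456·x^3)·Dx + (4 + 88·x + 612·x^2 + 1728·x^3 + 1728·x^4)·Dx^2  (order 2).
h: a_k = 32, -32, 116, -520, 9383/4, -206953/20, 7147521/160, -53092163/280, 5695777517/7168, …
ICs: h(0) = 32, h′(0) = -32.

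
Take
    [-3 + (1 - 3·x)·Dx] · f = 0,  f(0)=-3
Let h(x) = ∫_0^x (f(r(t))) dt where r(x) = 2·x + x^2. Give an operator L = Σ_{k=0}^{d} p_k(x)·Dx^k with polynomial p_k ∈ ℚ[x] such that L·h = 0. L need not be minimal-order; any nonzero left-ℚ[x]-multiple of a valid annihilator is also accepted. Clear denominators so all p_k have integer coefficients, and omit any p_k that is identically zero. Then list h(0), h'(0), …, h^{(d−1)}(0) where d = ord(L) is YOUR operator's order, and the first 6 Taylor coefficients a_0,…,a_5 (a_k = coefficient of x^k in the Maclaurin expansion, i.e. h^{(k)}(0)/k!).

f: a_k = -3, -9, -27, -81, -243, -729, …
Change of var in L_f (x↦r) gives L₀.
∫: right-multiply L₀ by Dx.
L = (6 + 6·x)·Dx + (-1 + 6·x + 3·x^2)·Dx^2  (order 2).
h: a_k = 0, -3, -9, -39, -189, -4887/5, …
ICs: h(0) = 0, h′(0) = -3.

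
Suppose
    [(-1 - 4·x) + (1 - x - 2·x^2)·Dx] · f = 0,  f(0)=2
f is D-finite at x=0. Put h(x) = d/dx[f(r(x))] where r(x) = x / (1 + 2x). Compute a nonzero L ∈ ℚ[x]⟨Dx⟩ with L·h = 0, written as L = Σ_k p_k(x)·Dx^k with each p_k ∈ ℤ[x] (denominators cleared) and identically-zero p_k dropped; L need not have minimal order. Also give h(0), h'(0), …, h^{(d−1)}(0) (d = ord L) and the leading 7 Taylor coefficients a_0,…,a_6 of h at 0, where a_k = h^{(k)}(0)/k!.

f: a_k = 2, 2, 6, 10, 22, 42, 86, …
Substitute x→r, Dx→(1/r')Dx; clear ⇒ L₀.
h=h₀': d/dx-closure on L₀ ⇒ L.
L = 2 + (-1 - 11·x - 36·x^2 - 36·x^3)·Dx  (order 1).
h: a_k = 2, 4, -18, 72, -270, 972, -3402, …
ICs: h(0) = 2.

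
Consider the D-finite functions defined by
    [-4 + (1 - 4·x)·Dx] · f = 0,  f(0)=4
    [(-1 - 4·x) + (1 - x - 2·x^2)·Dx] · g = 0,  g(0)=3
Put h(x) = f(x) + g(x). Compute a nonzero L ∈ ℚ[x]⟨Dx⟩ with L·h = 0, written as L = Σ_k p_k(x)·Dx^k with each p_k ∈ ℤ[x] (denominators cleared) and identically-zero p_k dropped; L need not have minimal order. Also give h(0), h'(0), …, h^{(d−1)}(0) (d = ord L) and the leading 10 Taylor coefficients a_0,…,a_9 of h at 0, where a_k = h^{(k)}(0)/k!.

L = (-8 - 144·x + 96·x^2 - 128·x^3) + (26 - 28·x - 120·x^2 + 128·x^3 - 256·x^4)·Dx + (-3 + 19·x - 34·x^2 + 24·x^3 + 16·x^4 - 64·x^5)·Dx^2  (order 2).
h: a_k = 7, 19, 73, 271, 1057, 4159, 16513, 65791, 262657, 1049599, …
ICs: h(0) = 7, h′(0) = 19.

f: a_k = 4, 16, 64, 256, 1024, 4096, 16384, 65536, 262144, 1048576, …
g: a_k = 3, 3, 9, 15, 33, 63, 129, 255, 513, 1023, …
Weyl lclm of L_f,L_g ⇒ L₀ (ord ≤ 2).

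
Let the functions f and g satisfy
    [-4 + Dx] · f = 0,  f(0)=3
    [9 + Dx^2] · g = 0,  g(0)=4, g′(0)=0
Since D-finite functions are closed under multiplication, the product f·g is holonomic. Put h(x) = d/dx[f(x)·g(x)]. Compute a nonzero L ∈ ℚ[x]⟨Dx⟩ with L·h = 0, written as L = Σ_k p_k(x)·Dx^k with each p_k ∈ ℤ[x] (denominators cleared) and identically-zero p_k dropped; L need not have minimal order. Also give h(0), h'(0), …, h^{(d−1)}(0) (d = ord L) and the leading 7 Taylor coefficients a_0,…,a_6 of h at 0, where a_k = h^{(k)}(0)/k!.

L = 25 - 8·Dx + Dx^2  (order 2).
h: a_k = 48, 84, -264, -1054, -1558, -11753/10, -4031/15, …
ICs: h(0) = 48, h′(0) = 84.

f: a_k = 3, 12, 24, 32, 32, 128/5, 256/15, …
g: a_k = 4, 0, -18, 0, 27/2, 0, -81/20, …
f·g: L₀ = L_f ⊗_s L_g, ord ≤ 1·2.
Derive L from L₀ (diff closure).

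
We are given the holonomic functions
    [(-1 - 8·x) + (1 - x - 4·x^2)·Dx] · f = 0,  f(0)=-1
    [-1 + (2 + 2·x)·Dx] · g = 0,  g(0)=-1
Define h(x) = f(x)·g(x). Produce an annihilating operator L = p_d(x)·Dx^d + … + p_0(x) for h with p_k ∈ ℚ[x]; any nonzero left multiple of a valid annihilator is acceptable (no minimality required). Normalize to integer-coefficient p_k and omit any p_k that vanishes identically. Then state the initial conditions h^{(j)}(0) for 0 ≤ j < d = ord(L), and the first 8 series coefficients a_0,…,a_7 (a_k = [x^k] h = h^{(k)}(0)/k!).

f: a_k = -1, -1, -5, -9, -29, -65, -181, -441, …
g: a_k = -1, -1/2, 1/8, -1/16, 5/128, -7/256, 21/1024, -33/2048, …
Sym-product of L_f,L_g gives L₀ (≤ ord 1).
L = (3 + 17·x + 12·x^2) + (-2 + 10·x^2 + 8·x^3)·Dx  (order 1).
h: a_k = 1, 3/2, 43/8, 183/16, 4211/128, 20141/256, 215295/1024, 1075135/2048, …
ICs: h(0) = 1.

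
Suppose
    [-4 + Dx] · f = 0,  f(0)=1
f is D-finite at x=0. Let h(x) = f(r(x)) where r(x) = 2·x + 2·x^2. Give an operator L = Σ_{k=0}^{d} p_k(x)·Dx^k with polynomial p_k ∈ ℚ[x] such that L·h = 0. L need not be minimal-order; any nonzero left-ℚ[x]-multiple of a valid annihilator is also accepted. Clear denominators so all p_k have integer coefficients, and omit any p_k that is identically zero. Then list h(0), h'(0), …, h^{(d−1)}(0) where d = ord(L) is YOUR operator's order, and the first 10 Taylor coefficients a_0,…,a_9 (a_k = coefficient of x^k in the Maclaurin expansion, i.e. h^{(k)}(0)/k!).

f: a_k = 1, 4, 8, 32/3, 32/3, 128/15, 256/45, 1024/315, 512/315, 2048/2835, …
Change of var in L_f (x↦r) gives L₀.
L = (-8 - 16·x) + Dx  (order 1).
h: a_k = 1, 8, 40, 448/3, 1376/3, 18176/15, 127744/45, 378880/63, 3682816/315, 59772928/2835, …
ICs: h(0) = 1.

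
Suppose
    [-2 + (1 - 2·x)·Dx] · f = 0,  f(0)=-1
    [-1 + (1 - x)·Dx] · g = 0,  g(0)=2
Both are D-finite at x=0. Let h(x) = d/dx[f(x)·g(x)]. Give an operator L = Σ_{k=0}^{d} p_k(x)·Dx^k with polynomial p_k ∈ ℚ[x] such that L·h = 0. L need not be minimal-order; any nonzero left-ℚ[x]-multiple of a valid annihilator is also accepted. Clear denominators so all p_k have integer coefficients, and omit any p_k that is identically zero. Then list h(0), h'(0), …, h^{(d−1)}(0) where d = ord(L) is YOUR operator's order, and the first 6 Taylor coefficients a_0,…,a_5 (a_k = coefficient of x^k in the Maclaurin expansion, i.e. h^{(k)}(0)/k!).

f: a_k = -1, -2, -4, -8, -16, -32, …
g: a_k = 2, 2, 2, 2, 2, 2, …
h₀=f·g: eliminate ⇒ L₀, order ≤ 1·1.
Differentiate: ansatz ord ≤ ord L₀ ⇒ L.
L = (14 - 36·x + 24·x^2) + (-3 + 13·x - 18·x^2 + 8·x^3)·Dx  (order 1).
h: a_k = -6, -28, -90, -248, -630, -1524, …
ICs: h(0) = -6.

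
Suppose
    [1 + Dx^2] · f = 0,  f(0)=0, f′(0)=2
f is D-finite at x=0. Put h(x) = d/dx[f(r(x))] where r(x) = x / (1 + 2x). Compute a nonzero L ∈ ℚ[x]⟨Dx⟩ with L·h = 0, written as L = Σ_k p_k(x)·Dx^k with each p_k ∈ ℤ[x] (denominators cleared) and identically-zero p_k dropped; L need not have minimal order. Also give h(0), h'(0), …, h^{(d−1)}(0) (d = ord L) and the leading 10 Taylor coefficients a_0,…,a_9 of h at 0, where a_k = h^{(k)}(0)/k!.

f: a_k = 0, 2, 0, -1/3, 0, 1/60, 0, -1/2520, 0, 1/181440, …
h₀=f(r): pull back L_f along r ⇒ L₀.
h₀' ⇒ L via d/dx closure of L₀.
L = (25 + 96·x + 96·x^2) + (12 + 72·x + 144·x^2 + 96·x^3)·Dx + (1 + 8·x + 24·x^2 + 32·x^3 + 16·x^4)·Dx^2  (order 2).
h: a_k = 2, -8, 23, -56, 1441/12, -225, 123479/360, -13198/45, -12104063/20160, 4486271/1008, …
ICs: h(0) = 2, h′(0) = -8.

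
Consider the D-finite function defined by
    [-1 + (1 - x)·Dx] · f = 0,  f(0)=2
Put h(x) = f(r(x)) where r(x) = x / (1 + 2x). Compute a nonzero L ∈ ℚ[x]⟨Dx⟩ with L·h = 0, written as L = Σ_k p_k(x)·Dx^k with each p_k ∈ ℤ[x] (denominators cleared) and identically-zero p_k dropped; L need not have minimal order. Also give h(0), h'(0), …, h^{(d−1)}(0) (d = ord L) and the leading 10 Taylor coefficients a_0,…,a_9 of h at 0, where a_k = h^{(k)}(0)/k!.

f: a_k = 2, 2, 2, 2, 2, 2, 2, 2, 2, 2, …
Change of var in L_f (x↦r) gives L₀.
L = -1 + (1 + 3·x + 2·x^2)·Dx  (order 1).
h: a_k = 2, 2, -2, 2, -2, 2, -2, 2, -2, 2, …
ICs: h(0) = 2.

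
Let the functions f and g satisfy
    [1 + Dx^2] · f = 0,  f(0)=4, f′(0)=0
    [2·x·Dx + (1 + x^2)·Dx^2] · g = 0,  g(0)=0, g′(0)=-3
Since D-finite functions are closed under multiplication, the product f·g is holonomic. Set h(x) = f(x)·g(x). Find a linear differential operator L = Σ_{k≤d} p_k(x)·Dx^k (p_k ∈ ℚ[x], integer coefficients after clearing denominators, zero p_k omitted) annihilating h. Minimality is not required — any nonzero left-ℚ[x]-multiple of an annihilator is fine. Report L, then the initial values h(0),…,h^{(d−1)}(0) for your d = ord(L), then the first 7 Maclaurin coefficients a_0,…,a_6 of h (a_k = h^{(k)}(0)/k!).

f: a_k = 4, 0, -2, 0, 1/6, 0, -1/180, …
g: a_k = 0, -3, 0, 1, 0, -3/5, 0, …
f·g: L₀ = L_f ⊗_s L_g, ord ≤ 2·2.
L = (10 + 26·x^2 + 11·x^4 + 4·x^6 + x^8) + (12·x + 20·x^3 + 12·x^5 + 4·x^7)·Dx + (12 + 32·x^2 + 18·x^4 + 8·x^6 + 2·x^8)·Dx^2 + (12·x + 20·x^3 + 12·x^5 + 4·x^7)·Dx^3 + (2 + 6·x^2 + 7·x^4 + 4·x^6 + x^8)·Dx^4  (order 4).
h: a_k = 0, -12, 0, 10, 0, -49/10, 0, …
ICs: h(0) = 0, h′(0) = -12, h′′(0) = 0, h′′′(0) = 60.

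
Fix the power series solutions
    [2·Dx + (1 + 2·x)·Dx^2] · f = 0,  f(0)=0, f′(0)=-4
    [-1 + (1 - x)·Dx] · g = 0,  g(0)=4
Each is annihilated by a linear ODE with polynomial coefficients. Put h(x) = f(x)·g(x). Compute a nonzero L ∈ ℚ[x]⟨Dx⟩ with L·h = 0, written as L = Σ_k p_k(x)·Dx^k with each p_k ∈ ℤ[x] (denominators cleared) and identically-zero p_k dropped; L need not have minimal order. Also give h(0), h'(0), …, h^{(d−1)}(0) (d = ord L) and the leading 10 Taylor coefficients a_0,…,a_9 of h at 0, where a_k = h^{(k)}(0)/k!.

f: a_k = 0, -4, 4, -16/3, 8, -64/5, 64/3, -256/7, 64, -1024/9, …
g: a_k = 4, 4, 4, 4, 4, 4, 4, 4, 4, 4, …
f·g: L₀ = L_f ⊗_s L_g, ord ≤ 2·1.
L = 2 + 6·x·Dx + (-1 - x + 2·x^2)·Dx^2  (order 2).
h: a_k = 0, -16, 0, -64/3, 32/3, -608/15, 224/5, -3552/35, 5408/35, -94688/315, …
ICs: h(0) = 0, h′(0) = -16.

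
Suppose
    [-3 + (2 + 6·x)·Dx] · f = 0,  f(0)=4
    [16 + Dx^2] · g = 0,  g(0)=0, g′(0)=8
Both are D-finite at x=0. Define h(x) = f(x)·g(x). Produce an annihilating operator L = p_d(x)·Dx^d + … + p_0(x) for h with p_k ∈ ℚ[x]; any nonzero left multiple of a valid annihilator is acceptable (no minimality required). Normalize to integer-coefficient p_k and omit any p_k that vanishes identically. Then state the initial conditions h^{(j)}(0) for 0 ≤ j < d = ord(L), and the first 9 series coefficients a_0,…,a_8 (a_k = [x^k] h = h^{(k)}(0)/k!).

f: a_k = 4, 6, -9/2, 27/4, -405/32, 1701/64, -15309/256, 72171/512, -2814669/8192, …
g: a_k = 0, 8, 0, -64/3, 0, 256/15, 0, -2048/315, 0, …
f·g: L₀ = L_f ⊗_s L_g, ord ≤ 1·2.
L = (91 + 384·x + 576·x^2) + (-12 - 36·x)·Dx + (4 + 24·x + 36·x^2)·Dx^2  (order 2).
h: a_k = 0, 32, 48, -364/3, -74, 3781/60, 6841/40, -3137023/10080, 855943/1344, …
ICs: h(0) = 0, h′(0) = 32.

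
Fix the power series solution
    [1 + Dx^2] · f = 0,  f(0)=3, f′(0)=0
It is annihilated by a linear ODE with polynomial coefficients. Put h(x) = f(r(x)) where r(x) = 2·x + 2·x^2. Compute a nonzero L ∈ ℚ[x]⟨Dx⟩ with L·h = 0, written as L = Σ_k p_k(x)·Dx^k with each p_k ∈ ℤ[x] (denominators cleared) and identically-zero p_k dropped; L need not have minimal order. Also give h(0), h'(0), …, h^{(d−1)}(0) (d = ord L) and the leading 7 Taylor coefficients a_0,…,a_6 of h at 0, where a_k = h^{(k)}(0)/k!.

L = (4 + 24·x + 48·x^2 + 32·x^3) - 2·Dx + (1 + 2·x)·Dx^2  (order 2).
h: a_k = 3, 0, -6, -12, -4, 8, 176/15, …
ICs: h(0) = 3, h′(0) = 0.

f: a_k = 3, 0, -3/2, 0, 1/8, 0, -1/240, …
h₀=f(r): pull back L_f along r ⇒ L₀.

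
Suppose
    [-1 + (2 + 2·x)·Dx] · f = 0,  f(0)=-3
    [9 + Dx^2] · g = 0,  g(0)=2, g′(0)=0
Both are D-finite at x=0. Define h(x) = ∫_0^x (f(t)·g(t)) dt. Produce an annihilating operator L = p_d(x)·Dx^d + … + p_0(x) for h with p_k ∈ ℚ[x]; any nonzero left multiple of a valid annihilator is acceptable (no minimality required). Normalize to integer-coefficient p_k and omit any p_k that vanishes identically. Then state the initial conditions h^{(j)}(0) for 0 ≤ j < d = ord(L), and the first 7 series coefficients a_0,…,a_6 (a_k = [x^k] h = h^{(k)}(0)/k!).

L = (39 + 72·x + 36·x^2)·Dx + (-4 - 4·x)·Dx^2 + (4 + 8·x + 4·x^2)·Dx^3  (order 3).
h: a_k = 0, -6, -3/2, 37/4, 105/32, -1497/320, -367/256, …
ICs: h(0) = 0, h′(0) = -6, h′′(0) = -3.

f: a_k = -3, -3/2, 3/8, -3/16, 15/128, -21/256, 63/1024, …
g: a_k = 2, 0, -9, 0, 27/4, 0, -81/40, …
Sym-product of L_f,L_g gives L₀ (≤ ord 2).
h=∫₀ˣh₀: take L = L₀·Dx.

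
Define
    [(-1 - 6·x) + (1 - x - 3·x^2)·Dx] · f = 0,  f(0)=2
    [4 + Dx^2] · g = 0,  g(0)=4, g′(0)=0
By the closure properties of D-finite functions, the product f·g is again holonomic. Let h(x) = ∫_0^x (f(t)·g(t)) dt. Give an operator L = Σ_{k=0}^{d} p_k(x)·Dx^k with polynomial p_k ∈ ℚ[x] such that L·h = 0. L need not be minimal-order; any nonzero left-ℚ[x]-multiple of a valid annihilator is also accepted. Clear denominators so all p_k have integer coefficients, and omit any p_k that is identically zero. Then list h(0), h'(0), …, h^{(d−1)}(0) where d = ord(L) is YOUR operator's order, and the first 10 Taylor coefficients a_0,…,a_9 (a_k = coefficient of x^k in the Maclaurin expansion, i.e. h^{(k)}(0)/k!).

L = (2 + 4·x + 12·x^2)·Dx + (2 + 12·x)·Dx^2 + (-1 + x + 3·x^2)·Dx^3  (order 3).
h: a_k = 0, 8, 4, 16/3, 10, 56/3, 320/9, 22168/315, 6371/45, 164464/567, …
ICs: h(0) = 0, h′(0) = 8, h′′(0) = 8.

f: a_k = 2, 2, 8, 14, 38, 80, 194, 434, 1016, 2318, …
g: a_k = 4, 0, -8, 0, 8/3, 0, -16/45, 0, 8/315, 0, …
h₀=f·g: eliminate ⇒ L₀, order ≤ 1·2.
h=∫h₀ ⇒ L = L₀·Dx.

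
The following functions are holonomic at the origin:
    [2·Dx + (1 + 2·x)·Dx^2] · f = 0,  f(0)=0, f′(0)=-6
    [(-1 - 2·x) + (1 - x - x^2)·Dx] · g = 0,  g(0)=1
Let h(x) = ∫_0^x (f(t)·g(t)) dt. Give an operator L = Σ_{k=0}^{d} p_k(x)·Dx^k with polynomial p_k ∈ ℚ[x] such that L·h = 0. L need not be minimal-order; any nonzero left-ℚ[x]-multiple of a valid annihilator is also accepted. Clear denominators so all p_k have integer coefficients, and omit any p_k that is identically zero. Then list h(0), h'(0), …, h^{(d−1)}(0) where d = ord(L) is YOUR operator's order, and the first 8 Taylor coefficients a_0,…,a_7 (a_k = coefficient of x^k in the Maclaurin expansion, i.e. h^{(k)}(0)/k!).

L = (4 + 8·x)·Dx + (10·x + 10·x^2)·Dx^2 + (-1 - x + 3·x^2 + 2·x^3)·Dx^3  (order 3).
h: a_k = 0, 0, -3, 0, -7/2, -2/5, -88/15, -26/35, …
ICs: h(0) = 0, h′(0) = 0, h′′(0) = -6.

f: a_k = 0, -6, 6, -8, 12, -96/5, 32, -384/7, …
g: a_k = 1, 1, 2, 3, 5, 8, 13, 21, …
h₀=f·g: eliminate ⇒ L₀, order ≤ 2·1.
Integrate: L := L₀·Dx.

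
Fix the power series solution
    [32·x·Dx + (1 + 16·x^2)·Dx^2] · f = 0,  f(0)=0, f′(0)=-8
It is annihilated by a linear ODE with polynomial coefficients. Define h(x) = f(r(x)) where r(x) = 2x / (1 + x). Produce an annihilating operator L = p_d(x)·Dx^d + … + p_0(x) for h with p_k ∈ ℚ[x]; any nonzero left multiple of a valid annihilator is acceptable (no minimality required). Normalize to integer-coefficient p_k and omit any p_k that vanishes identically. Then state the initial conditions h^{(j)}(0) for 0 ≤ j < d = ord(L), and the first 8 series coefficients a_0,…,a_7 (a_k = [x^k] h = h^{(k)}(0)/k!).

f: a_k = 0, -8, 0, 128/3, 0, -2048/5, 0, 32768/7, …
Substitute x→r, Dx→(1/r')Dx; clear ⇒ L₀.
L = (2 + 130·x)·Dx + (1 + 2·x + 65·x^2)·Dx^2  (order 2).
h: a_k = 0, -16, 16, 976/3, -1008, -55376/5, 186416/3, 2853776/7, …
ICs: h(0) = 0, h′(0) = -16.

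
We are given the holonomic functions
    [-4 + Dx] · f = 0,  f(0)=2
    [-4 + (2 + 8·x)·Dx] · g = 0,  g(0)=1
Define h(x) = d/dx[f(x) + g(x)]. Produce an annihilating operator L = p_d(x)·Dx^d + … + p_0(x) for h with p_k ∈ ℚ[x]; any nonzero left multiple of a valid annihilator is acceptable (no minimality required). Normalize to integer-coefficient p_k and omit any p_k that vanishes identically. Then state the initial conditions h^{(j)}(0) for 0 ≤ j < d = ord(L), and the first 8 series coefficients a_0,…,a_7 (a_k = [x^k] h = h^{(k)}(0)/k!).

L = (-40 - 64·x) + (-2 - 64·x - 128·x^2)·Dx + (3 + 20·x + 32·x^2)·Dx^2  (order 2).
h: a_k = 10, 28, 76, 136/3, 676/3, -6536/15, 85208/45, -2153968/315, …
ICs: h(0) = 10, h′(0) = 28.

f: a_k = 2, 8, 16, 64/3, 64/3, 256/15, 512/45, 2048/315, …
g: a_k = 1, 2, -2, 4, -10, 28, -84, 264, …
Sum ⇒ L₀ = lclm(L_f,L_g) in ℚ(x)⟨Dx⟩.
h=h₀': d/dx-closure on L₀ ⇒ L.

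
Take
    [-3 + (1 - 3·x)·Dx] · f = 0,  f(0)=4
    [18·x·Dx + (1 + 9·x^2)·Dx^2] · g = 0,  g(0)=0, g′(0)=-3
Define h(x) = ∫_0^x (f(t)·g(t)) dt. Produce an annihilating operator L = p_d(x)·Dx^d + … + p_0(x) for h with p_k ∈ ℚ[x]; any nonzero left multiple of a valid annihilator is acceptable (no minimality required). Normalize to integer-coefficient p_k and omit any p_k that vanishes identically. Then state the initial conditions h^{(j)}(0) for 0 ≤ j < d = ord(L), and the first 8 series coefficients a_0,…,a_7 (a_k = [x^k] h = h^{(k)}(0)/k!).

f: a_k = 4, 12, 36, 108, 324, 972, 2916, 8748, …
g: a_k = 0, -3, 0, 9, 0, -243/5, 0, 2187/7, …
h₀=f·g: eliminate ⇒ L₀, order ≤ 1·2.
Integrate: L := L₀·Dx.
L = 54·x·Dx + (6 - 18·x + 108·x^2)·Dx^2 + (-1 + 3·x - 9·x^2 + 27·x^3)·Dx^3  (order 3).
h: a_k = 0, 0, -6, -12, -18, -216/5, -702/5, -12636/35, …
ICs: h(0) = 0, h′(0) = 0, h′′(0) = -12.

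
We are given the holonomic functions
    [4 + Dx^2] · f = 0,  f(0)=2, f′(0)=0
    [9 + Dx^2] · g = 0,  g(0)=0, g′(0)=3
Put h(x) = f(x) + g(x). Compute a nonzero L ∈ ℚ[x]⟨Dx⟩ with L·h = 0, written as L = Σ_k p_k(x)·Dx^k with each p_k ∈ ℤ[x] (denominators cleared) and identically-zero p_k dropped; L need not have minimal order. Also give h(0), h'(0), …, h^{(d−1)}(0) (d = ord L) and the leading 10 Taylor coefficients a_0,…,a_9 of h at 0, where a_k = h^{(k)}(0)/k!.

L = 36 + 13·Dx^2 + Dx^4  (order 4).
h: a_k = 2, 3, -4, -9/2, 4/3, 81/40, -8/45, -243/560, 4/315, 243/4480, …
ICs: h(0) = 2, h′(0) = 3, h′′(0) = -8, h′′′(0) = -27.

f: a_k = 2, 0, -4, 0, 4/3, 0, -8/45, 0, 4/315, 0, …
g: a_k = 0, 3, 0, -9/2, 0, 81/40, 0, -243/560, 0, 243/4480, …
f+g: L₀ = lclm(L_f,L_g), ord ≤ 2+2.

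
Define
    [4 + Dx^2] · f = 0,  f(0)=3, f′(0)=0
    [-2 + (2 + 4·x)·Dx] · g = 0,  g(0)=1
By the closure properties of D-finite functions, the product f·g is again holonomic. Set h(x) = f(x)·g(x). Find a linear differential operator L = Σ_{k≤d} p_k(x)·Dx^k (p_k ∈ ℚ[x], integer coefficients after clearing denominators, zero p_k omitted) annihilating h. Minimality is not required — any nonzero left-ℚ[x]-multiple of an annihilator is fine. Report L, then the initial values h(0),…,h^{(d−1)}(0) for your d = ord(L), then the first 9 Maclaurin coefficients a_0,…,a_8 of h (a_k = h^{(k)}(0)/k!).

L = (7 + 16·x + 16·x^2) + (-2 - 4·x)·Dx + (1 + 4·x + 4·x^2)·Dx^2  (order 2).
h: a_k = 3, 3, -15/2, -9/2, 25/8, 13/8, -349/240, 401/240, -44047/13440, …
ICs: h(0) = 3, h′(0) = 3.

f: a_k = 3, 0, -6, 0, 2, 0, -4/15, 0, 2/105, …
g: a_k = 1, 1, -1/2, 1/2, -5/8, 7/8, -21/16, 33/16, -429/128, …
Product ⇒ symmetric product L₀, ord ≤ 2.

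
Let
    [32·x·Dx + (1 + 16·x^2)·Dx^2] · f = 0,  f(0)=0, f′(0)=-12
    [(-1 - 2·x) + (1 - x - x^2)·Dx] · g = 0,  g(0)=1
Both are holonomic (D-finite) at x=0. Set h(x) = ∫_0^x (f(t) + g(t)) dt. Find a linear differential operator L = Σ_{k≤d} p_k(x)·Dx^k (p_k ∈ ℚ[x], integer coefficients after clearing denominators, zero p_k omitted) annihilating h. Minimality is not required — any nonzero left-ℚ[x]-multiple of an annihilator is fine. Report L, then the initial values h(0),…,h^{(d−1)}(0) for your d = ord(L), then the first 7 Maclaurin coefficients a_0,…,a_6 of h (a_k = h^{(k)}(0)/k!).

L = (64 - 256·x - 3904·x^2 - 6912·x^3 - 9696·x^4 - 1536·x^6)·Dx^2 + (-25 - 24·x + 542·x^2 - 780·x^3 - 6800·x^4 - 6560·x^5 - 768·x^6 - 1536·x^7)·Dx^3 + (2 + 17·x + 62·x^2 + 202·x^3 + 445·x^4 - 1136·x^5 - 576·x^6 - 256·x^7 - 256·x^8)·Dx^4  (order 4).
h: a_k = 0, 1, -11/2, 2/3, 67/4, 1, -1516/15, …
ICs: h(0) = 0, h′(0) = 1, h′′(0) = -11, h′′′(0) = 4.

f: a_k = 0, -12, 0, 64, 0, -3072/5, 0, …
g: a_k = 1, 1, 2, 3, 5, 8, 13, …
L₀ := lclm(L_f,L_g); ord L₀ ≤ 2+1.
h=∫₀ˣh₀: take L = L₀·Dx.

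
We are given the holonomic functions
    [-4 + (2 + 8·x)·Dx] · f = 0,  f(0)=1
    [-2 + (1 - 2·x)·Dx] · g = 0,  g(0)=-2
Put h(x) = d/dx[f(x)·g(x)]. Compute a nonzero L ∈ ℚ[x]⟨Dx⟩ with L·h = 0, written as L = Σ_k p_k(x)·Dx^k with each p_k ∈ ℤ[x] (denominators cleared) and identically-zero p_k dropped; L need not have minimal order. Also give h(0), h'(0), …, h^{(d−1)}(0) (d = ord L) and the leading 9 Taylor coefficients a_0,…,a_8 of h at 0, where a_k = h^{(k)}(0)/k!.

L = (3 + 24·x + 12·x^2) + (-1 - 3·x + 6·x^2 + 8·x^3)·Dx  (order 1).
h: a_k = -8, -24, -96, -176, -720, -720, -5376, 1440, -48240, …
ICs: h(0) = -8.

f: a_k = 1, 2, -2, 4, -10, 28, -84, 264, -858, …
g: a_k = -2, -4, -8, -16, -32, -64, -128, -256, -512, …
Sym-product of L_f,L_g gives L₀ (≤ ord 1).
Derive L from L₀ (diff closure).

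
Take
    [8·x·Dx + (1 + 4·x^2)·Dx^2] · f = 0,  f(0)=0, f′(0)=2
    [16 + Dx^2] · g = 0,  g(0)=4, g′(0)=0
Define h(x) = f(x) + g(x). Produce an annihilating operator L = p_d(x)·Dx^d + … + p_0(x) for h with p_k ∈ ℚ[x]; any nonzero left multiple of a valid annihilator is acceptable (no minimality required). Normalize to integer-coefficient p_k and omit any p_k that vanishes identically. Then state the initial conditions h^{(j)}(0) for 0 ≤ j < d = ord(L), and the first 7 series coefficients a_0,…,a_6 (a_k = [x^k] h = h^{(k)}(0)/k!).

L = (-512·x + 5120·x^3 + 4096·x^5)·Dx + (16 + 512·x^2 + 2304·x^4 + 2048·x^6)·Dx^2 + (-32·x + 320·x^3 + 256·x^5)·Dx^3 + (1 + 32·x^2 + 144·x^4 + 128·x^6)·Dx^4  (order 4).
h: a_k = 4, 2, -32, -8/3, 128/3, 32/5, -1024/45, …
ICs: h(0) = 4, h′(0) = 2, h′′(0) = -64, h′′′(0) = -16.

f: a_k = 0, 2, 0, -8/3, 0, 32/5, 0, …
g: a_k = 4, 0, -32, 0, 128/3, 0, -1024/45, …
L₀ := lclm(L_f,L_g); ord L₀ ≤ 2+2.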